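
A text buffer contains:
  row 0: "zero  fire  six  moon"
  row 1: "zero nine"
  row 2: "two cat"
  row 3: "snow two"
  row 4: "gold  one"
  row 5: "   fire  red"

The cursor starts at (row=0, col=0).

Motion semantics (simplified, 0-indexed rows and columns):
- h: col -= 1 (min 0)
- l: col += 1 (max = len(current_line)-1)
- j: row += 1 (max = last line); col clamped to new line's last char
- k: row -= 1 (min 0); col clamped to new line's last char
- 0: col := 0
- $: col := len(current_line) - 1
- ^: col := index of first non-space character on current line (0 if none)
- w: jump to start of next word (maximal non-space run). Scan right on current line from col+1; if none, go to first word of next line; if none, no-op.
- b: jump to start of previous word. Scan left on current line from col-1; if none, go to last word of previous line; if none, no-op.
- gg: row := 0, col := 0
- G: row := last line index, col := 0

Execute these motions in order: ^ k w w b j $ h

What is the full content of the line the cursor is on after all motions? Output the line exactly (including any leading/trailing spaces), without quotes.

Answer: zero nine

Derivation:
After 1 (^): row=0 col=0 char='z'
After 2 (k): row=0 col=0 char='z'
After 3 (w): row=0 col=6 char='f'
After 4 (w): row=0 col=12 char='s'
After 5 (b): row=0 col=6 char='f'
After 6 (j): row=1 col=6 char='i'
After 7 ($): row=1 col=8 char='e'
After 8 (h): row=1 col=7 char='n'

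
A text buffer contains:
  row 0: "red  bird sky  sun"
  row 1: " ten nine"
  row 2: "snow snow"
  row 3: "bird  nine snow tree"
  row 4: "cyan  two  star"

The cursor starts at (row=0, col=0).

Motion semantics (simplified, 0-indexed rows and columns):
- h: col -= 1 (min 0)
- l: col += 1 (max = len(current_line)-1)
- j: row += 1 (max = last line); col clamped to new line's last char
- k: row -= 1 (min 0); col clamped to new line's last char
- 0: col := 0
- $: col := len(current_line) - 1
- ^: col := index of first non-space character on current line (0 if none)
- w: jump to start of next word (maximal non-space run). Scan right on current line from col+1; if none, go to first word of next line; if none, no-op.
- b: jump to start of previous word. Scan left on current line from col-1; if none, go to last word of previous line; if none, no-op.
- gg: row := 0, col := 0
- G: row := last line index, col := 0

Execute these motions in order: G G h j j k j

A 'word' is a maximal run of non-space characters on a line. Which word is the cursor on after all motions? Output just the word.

After 1 (G): row=4 col=0 char='c'
After 2 (G): row=4 col=0 char='c'
After 3 (h): row=4 col=0 char='c'
After 4 (j): row=4 col=0 char='c'
After 5 (j): row=4 col=0 char='c'
After 6 (k): row=3 col=0 char='b'
After 7 (j): row=4 col=0 char='c'

Answer: cyan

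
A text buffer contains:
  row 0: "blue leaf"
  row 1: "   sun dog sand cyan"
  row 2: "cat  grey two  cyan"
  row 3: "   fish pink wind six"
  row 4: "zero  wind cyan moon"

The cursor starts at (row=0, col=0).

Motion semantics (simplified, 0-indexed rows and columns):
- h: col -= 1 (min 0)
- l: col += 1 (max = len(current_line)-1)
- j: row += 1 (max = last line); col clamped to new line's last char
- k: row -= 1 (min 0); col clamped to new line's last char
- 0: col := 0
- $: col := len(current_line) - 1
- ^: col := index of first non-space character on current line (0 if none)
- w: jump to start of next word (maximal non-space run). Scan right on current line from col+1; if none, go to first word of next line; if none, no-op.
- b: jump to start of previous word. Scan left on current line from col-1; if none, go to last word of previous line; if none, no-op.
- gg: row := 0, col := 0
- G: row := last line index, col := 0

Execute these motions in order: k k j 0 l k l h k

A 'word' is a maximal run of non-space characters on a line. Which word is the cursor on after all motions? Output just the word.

Answer: blue

Derivation:
After 1 (k): row=0 col=0 char='b'
After 2 (k): row=0 col=0 char='b'
After 3 (j): row=1 col=0 char='_'
After 4 (0): row=1 col=0 char='_'
After 5 (l): row=1 col=1 char='_'
After 6 (k): row=0 col=1 char='l'
After 7 (l): row=0 col=2 char='u'
After 8 (h): row=0 col=1 char='l'
After 9 (k): row=0 col=1 char='l'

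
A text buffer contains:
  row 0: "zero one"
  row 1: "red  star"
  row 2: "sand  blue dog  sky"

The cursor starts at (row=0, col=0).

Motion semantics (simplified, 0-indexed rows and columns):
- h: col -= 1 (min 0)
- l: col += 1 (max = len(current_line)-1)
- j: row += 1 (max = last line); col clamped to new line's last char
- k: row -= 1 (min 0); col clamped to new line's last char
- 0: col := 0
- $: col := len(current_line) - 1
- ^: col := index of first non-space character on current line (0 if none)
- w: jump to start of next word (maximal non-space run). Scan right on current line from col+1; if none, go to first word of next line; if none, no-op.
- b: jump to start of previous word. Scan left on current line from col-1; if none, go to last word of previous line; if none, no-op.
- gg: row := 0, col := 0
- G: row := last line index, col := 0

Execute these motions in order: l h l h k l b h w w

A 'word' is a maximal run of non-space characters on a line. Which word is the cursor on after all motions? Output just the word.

Answer: red

Derivation:
After 1 (l): row=0 col=1 char='e'
After 2 (h): row=0 col=0 char='z'
After 3 (l): row=0 col=1 char='e'
After 4 (h): row=0 col=0 char='z'
After 5 (k): row=0 col=0 char='z'
After 6 (l): row=0 col=1 char='e'
After 7 (b): row=0 col=0 char='z'
After 8 (h): row=0 col=0 char='z'
After 9 (w): row=0 col=5 char='o'
After 10 (w): row=1 col=0 char='r'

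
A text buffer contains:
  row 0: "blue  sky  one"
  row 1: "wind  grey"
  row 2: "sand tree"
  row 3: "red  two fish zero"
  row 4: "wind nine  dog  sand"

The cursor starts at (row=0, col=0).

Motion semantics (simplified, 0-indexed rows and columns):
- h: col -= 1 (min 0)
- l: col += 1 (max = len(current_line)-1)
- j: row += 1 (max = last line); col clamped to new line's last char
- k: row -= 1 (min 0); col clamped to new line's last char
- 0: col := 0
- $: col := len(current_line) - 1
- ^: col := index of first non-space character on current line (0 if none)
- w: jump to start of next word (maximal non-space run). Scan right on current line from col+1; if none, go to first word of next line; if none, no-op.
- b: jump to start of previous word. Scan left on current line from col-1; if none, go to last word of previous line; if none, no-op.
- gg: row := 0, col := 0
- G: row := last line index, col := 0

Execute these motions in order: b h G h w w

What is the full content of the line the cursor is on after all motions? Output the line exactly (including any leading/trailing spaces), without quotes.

After 1 (b): row=0 col=0 char='b'
After 2 (h): row=0 col=0 char='b'
After 3 (G): row=4 col=0 char='w'
After 4 (h): row=4 col=0 char='w'
After 5 (w): row=4 col=5 char='n'
After 6 (w): row=4 col=11 char='d'

Answer: wind nine  dog  sand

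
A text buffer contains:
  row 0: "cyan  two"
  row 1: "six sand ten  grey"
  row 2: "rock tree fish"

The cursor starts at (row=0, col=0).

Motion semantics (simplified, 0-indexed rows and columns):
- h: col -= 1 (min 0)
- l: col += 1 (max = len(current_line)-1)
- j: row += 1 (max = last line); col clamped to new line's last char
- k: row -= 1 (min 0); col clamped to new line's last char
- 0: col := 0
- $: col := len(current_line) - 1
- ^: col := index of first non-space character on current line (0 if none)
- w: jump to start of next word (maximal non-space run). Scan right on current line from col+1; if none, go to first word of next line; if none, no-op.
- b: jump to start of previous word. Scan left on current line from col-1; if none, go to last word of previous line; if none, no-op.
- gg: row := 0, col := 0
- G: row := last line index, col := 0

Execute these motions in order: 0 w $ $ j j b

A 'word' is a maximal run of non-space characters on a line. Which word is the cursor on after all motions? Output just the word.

Answer: tree

Derivation:
After 1 (0): row=0 col=0 char='c'
After 2 (w): row=0 col=6 char='t'
After 3 ($): row=0 col=8 char='o'
After 4 ($): row=0 col=8 char='o'
After 5 (j): row=1 col=8 char='_'
After 6 (j): row=2 col=8 char='e'
After 7 (b): row=2 col=5 char='t'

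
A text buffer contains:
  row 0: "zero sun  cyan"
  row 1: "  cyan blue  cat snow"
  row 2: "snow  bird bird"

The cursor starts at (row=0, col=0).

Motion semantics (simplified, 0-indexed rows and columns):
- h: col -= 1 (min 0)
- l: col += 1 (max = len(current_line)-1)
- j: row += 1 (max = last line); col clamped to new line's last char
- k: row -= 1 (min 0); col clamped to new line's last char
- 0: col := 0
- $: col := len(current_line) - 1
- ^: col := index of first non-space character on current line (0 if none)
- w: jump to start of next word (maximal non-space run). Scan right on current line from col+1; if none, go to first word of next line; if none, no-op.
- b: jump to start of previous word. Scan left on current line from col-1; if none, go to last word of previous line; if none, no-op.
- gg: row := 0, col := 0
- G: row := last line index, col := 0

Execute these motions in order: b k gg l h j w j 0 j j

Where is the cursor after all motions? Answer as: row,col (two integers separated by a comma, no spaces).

After 1 (b): row=0 col=0 char='z'
After 2 (k): row=0 col=0 char='z'
After 3 (gg): row=0 col=0 char='z'
After 4 (l): row=0 col=1 char='e'
After 5 (h): row=0 col=0 char='z'
After 6 (j): row=1 col=0 char='_'
After 7 (w): row=1 col=2 char='c'
After 8 (j): row=2 col=2 char='o'
After 9 (0): row=2 col=0 char='s'
After 10 (j): row=2 col=0 char='s'
After 11 (j): row=2 col=0 char='s'

Answer: 2,0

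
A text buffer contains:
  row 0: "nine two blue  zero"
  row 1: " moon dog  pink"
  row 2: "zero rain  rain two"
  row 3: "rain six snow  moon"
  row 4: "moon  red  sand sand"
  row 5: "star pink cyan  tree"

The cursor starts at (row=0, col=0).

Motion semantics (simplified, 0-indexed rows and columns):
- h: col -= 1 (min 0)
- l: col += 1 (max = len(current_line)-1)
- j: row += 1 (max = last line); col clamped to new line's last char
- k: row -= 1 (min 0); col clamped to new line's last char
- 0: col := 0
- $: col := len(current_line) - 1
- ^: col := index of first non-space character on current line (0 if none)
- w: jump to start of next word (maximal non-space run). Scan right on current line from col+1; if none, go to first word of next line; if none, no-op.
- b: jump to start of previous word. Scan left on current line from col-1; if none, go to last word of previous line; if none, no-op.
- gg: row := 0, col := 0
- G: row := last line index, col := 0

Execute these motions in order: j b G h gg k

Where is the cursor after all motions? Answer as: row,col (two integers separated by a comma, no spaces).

After 1 (j): row=1 col=0 char='_'
After 2 (b): row=0 col=15 char='z'
After 3 (G): row=5 col=0 char='s'
After 4 (h): row=5 col=0 char='s'
After 5 (gg): row=0 col=0 char='n'
After 6 (k): row=0 col=0 char='n'

Answer: 0,0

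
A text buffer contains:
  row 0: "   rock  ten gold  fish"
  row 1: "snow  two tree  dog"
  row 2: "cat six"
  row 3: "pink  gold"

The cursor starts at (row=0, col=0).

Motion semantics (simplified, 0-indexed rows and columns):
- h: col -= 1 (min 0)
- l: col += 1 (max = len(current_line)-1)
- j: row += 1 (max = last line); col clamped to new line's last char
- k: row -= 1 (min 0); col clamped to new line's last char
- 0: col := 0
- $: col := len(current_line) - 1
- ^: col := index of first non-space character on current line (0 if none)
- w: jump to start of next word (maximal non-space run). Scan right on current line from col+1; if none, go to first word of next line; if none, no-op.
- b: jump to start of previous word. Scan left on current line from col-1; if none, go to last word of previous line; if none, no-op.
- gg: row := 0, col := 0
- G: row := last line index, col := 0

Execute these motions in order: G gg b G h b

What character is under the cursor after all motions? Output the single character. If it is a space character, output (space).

After 1 (G): row=3 col=0 char='p'
After 2 (gg): row=0 col=0 char='_'
After 3 (b): row=0 col=0 char='_'
After 4 (G): row=3 col=0 char='p'
After 5 (h): row=3 col=0 char='p'
After 6 (b): row=2 col=4 char='s'

Answer: s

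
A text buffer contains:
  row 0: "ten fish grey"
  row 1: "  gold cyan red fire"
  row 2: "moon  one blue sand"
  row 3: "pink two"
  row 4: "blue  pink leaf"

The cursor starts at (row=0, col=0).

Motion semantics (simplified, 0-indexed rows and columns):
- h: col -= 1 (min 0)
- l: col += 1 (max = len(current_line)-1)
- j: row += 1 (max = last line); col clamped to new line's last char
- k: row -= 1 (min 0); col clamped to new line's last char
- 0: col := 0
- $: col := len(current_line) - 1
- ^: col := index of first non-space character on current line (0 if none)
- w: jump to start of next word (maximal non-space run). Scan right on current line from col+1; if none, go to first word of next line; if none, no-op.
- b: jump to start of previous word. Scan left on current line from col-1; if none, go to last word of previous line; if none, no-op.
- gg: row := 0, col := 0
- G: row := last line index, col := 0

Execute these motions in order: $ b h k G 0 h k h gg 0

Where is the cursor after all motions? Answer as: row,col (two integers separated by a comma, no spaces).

Answer: 0,0

Derivation:
After 1 ($): row=0 col=12 char='y'
After 2 (b): row=0 col=9 char='g'
After 3 (h): row=0 col=8 char='_'
After 4 (k): row=0 col=8 char='_'
After 5 (G): row=4 col=0 char='b'
After 6 (0): row=4 col=0 char='b'
After 7 (h): row=4 col=0 char='b'
After 8 (k): row=3 col=0 char='p'
After 9 (h): row=3 col=0 char='p'
After 10 (gg): row=0 col=0 char='t'
After 11 (0): row=0 col=0 char='t'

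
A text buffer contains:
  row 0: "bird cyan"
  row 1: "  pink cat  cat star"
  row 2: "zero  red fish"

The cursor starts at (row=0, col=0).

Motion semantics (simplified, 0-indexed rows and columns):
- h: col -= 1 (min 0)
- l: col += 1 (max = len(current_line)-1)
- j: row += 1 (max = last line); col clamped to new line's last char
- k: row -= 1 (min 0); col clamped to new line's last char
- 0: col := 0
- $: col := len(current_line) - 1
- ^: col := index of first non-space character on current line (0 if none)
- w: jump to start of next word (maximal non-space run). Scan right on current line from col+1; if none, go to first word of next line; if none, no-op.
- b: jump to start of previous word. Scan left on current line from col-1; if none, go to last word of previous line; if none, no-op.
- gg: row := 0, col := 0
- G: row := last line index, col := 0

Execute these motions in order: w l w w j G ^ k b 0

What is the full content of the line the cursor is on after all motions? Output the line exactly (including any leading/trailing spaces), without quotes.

Answer: bird cyan

Derivation:
After 1 (w): row=0 col=5 char='c'
After 2 (l): row=0 col=6 char='y'
After 3 (w): row=1 col=2 char='p'
After 4 (w): row=1 col=7 char='c'
After 5 (j): row=2 col=7 char='e'
After 6 (G): row=2 col=0 char='z'
After 7 (^): row=2 col=0 char='z'
After 8 (k): row=1 col=0 char='_'
After 9 (b): row=0 col=5 char='c'
After 10 (0): row=0 col=0 char='b'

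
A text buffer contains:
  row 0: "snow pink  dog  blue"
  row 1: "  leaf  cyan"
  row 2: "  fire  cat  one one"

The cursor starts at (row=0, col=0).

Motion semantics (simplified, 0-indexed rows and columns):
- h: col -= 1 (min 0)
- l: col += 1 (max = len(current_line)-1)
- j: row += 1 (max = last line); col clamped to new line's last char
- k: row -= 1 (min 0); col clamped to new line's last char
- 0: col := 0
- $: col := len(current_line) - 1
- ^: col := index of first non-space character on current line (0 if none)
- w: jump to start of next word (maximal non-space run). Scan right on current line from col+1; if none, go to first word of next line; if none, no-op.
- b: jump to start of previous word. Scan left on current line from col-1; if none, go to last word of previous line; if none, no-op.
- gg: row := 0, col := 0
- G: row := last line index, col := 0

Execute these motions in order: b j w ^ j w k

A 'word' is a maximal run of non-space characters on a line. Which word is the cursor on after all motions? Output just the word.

Answer: cyan

Derivation:
After 1 (b): row=0 col=0 char='s'
After 2 (j): row=1 col=0 char='_'
After 3 (w): row=1 col=2 char='l'
After 4 (^): row=1 col=2 char='l'
After 5 (j): row=2 col=2 char='f'
After 6 (w): row=2 col=8 char='c'
After 7 (k): row=1 col=8 char='c'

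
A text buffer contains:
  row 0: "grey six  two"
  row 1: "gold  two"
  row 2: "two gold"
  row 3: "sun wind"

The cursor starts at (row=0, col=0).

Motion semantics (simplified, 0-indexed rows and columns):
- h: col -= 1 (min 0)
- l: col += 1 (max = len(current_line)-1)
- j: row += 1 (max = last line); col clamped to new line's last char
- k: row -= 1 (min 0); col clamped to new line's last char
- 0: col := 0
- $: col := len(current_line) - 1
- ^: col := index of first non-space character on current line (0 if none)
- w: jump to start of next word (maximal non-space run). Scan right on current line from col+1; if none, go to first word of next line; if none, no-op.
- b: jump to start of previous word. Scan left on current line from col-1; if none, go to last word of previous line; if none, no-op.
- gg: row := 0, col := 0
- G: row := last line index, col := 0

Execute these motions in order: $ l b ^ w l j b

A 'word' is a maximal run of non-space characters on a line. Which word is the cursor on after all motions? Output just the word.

Answer: gold

Derivation:
After 1 ($): row=0 col=12 char='o'
After 2 (l): row=0 col=12 char='o'
After 3 (b): row=0 col=10 char='t'
After 4 (^): row=0 col=0 char='g'
After 5 (w): row=0 col=5 char='s'
After 6 (l): row=0 col=6 char='i'
After 7 (j): row=1 col=6 char='t'
After 8 (b): row=1 col=0 char='g'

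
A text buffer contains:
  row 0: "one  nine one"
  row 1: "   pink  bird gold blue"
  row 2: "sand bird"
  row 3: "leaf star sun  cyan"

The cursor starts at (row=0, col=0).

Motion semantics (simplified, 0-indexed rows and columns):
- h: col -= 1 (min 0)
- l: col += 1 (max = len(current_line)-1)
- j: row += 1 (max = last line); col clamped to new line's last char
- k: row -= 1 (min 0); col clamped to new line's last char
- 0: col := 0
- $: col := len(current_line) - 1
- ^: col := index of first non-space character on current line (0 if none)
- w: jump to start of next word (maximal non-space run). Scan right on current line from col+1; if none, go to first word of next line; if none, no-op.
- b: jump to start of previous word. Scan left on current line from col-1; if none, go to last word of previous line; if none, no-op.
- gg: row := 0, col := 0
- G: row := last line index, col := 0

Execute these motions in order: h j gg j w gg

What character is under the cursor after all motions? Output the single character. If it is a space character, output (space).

Answer: o

Derivation:
After 1 (h): row=0 col=0 char='o'
After 2 (j): row=1 col=0 char='_'
After 3 (gg): row=0 col=0 char='o'
After 4 (j): row=1 col=0 char='_'
After 5 (w): row=1 col=3 char='p'
After 6 (gg): row=0 col=0 char='o'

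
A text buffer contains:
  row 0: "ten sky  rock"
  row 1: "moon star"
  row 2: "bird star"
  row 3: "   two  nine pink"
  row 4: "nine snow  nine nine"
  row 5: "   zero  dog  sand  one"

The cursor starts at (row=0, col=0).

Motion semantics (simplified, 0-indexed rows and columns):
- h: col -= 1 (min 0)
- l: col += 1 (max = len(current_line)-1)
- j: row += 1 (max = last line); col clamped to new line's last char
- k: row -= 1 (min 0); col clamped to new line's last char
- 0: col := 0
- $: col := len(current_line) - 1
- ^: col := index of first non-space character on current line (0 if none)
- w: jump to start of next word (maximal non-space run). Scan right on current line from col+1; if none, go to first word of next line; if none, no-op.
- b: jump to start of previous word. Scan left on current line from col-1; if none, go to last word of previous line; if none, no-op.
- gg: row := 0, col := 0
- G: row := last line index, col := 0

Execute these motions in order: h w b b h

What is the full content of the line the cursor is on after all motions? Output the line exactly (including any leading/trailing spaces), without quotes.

After 1 (h): row=0 col=0 char='t'
After 2 (w): row=0 col=4 char='s'
After 3 (b): row=0 col=0 char='t'
After 4 (b): row=0 col=0 char='t'
After 5 (h): row=0 col=0 char='t'

Answer: ten sky  rock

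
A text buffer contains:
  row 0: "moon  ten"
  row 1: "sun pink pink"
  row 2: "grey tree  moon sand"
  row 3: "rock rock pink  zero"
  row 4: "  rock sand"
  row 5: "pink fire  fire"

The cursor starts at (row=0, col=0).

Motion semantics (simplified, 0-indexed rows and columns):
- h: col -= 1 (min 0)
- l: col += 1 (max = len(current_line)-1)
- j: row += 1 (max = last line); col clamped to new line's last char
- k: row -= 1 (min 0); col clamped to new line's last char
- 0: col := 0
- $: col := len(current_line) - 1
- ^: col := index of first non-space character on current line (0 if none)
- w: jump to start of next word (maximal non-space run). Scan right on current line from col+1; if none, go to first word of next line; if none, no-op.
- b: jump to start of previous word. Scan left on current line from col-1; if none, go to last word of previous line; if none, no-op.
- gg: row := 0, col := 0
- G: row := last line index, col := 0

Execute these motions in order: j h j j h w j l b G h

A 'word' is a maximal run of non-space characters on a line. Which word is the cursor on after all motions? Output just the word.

Answer: pink

Derivation:
After 1 (j): row=1 col=0 char='s'
After 2 (h): row=1 col=0 char='s'
After 3 (j): row=2 col=0 char='g'
After 4 (j): row=3 col=0 char='r'
After 5 (h): row=3 col=0 char='r'
After 6 (w): row=3 col=5 char='r'
After 7 (j): row=4 col=5 char='k'
After 8 (l): row=4 col=6 char='_'
After 9 (b): row=4 col=2 char='r'
After 10 (G): row=5 col=0 char='p'
After 11 (h): row=5 col=0 char='p'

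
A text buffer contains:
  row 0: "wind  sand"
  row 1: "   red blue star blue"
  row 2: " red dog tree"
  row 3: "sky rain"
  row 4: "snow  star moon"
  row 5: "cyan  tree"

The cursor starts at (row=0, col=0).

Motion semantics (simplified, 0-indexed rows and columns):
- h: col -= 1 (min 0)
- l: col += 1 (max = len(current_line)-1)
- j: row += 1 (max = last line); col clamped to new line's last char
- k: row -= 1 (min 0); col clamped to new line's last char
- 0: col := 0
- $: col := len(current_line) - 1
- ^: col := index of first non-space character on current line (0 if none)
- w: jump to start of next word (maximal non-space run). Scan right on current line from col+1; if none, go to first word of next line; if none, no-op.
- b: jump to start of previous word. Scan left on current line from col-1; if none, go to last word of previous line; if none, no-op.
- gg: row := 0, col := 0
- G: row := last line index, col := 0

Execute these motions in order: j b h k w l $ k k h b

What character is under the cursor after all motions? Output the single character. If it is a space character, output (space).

Answer: s

Derivation:
After 1 (j): row=1 col=0 char='_'
After 2 (b): row=0 col=6 char='s'
After 3 (h): row=0 col=5 char='_'
After 4 (k): row=0 col=5 char='_'
After 5 (w): row=0 col=6 char='s'
After 6 (l): row=0 col=7 char='a'
After 7 ($): row=0 col=9 char='d'
After 8 (k): row=0 col=9 char='d'
After 9 (k): row=0 col=9 char='d'
After 10 (h): row=0 col=8 char='n'
After 11 (b): row=0 col=6 char='s'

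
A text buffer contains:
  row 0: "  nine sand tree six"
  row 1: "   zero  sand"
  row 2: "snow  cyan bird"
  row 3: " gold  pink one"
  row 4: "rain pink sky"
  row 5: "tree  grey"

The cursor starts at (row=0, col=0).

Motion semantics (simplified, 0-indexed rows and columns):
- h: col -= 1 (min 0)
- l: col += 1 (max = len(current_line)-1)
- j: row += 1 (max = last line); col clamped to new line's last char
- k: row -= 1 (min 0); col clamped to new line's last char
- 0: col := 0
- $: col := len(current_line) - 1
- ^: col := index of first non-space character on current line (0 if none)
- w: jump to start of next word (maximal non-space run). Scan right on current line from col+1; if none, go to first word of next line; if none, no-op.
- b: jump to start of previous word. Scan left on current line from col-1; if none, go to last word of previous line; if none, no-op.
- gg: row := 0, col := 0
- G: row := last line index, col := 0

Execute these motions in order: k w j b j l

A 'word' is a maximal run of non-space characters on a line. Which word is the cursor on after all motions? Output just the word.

Answer: sand

Derivation:
After 1 (k): row=0 col=0 char='_'
After 2 (w): row=0 col=2 char='n'
After 3 (j): row=1 col=2 char='_'
After 4 (b): row=0 col=17 char='s'
After 5 (j): row=1 col=12 char='d'
After 6 (l): row=1 col=12 char='d'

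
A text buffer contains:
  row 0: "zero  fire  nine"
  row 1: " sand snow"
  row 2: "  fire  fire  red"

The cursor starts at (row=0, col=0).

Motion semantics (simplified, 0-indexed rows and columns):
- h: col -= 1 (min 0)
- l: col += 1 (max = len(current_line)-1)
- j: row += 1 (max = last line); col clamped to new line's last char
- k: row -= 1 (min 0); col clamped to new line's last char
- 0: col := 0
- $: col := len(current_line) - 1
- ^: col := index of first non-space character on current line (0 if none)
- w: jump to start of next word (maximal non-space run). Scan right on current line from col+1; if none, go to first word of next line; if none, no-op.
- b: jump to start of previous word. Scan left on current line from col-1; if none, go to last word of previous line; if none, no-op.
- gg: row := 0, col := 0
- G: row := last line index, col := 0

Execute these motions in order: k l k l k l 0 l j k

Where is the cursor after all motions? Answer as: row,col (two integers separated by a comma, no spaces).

Answer: 0,1

Derivation:
After 1 (k): row=0 col=0 char='z'
After 2 (l): row=0 col=1 char='e'
After 3 (k): row=0 col=1 char='e'
After 4 (l): row=0 col=2 char='r'
After 5 (k): row=0 col=2 char='r'
After 6 (l): row=0 col=3 char='o'
After 7 (0): row=0 col=0 char='z'
After 8 (l): row=0 col=1 char='e'
After 9 (j): row=1 col=1 char='s'
After 10 (k): row=0 col=1 char='e'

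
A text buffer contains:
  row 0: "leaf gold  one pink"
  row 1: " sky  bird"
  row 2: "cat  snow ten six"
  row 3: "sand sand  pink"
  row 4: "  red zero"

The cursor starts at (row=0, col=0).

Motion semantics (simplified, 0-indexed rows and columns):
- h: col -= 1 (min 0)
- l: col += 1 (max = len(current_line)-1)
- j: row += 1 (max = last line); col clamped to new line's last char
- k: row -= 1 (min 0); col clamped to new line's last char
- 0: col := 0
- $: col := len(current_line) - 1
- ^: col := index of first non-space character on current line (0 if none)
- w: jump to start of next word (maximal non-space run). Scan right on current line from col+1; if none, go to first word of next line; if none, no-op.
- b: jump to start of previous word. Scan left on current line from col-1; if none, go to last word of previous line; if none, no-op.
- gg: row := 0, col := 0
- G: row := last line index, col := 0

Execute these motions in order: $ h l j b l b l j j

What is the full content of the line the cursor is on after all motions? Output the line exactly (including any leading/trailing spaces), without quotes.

Answer: sand sand  pink

Derivation:
After 1 ($): row=0 col=18 char='k'
After 2 (h): row=0 col=17 char='n'
After 3 (l): row=0 col=18 char='k'
After 4 (j): row=1 col=9 char='d'
After 5 (b): row=1 col=6 char='b'
After 6 (l): row=1 col=7 char='i'
After 7 (b): row=1 col=6 char='b'
After 8 (l): row=1 col=7 char='i'
After 9 (j): row=2 col=7 char='o'
After 10 (j): row=3 col=7 char='n'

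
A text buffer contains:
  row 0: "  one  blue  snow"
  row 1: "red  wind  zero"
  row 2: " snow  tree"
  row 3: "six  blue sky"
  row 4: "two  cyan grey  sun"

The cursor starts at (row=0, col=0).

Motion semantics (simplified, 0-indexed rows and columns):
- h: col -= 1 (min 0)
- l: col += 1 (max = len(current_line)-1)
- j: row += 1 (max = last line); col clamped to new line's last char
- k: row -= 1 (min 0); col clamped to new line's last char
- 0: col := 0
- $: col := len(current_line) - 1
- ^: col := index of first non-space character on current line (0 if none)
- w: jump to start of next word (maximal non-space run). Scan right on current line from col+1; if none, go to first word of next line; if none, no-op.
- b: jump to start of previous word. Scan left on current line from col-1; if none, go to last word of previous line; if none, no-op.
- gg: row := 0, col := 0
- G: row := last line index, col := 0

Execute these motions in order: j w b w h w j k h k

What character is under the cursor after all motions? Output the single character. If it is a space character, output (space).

After 1 (j): row=1 col=0 char='r'
After 2 (w): row=1 col=5 char='w'
After 3 (b): row=1 col=0 char='r'
After 4 (w): row=1 col=5 char='w'
After 5 (h): row=1 col=4 char='_'
After 6 (w): row=1 col=5 char='w'
After 7 (j): row=2 col=5 char='_'
After 8 (k): row=1 col=5 char='w'
After 9 (h): row=1 col=4 char='_'
After 10 (k): row=0 col=4 char='e'

Answer: e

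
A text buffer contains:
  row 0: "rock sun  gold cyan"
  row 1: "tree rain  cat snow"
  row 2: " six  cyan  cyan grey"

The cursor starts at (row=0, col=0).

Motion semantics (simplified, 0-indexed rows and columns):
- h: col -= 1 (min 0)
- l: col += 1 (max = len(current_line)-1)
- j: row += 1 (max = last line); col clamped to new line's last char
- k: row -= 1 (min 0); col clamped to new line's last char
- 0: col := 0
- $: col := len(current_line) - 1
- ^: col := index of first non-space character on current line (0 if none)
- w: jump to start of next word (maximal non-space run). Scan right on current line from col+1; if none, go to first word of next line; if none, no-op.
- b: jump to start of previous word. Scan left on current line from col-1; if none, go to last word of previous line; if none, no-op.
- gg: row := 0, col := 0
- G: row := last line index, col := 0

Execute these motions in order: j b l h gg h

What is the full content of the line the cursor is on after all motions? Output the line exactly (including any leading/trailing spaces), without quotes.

Answer: rock sun  gold cyan

Derivation:
After 1 (j): row=1 col=0 char='t'
After 2 (b): row=0 col=15 char='c'
After 3 (l): row=0 col=16 char='y'
After 4 (h): row=0 col=15 char='c'
After 5 (gg): row=0 col=0 char='r'
After 6 (h): row=0 col=0 char='r'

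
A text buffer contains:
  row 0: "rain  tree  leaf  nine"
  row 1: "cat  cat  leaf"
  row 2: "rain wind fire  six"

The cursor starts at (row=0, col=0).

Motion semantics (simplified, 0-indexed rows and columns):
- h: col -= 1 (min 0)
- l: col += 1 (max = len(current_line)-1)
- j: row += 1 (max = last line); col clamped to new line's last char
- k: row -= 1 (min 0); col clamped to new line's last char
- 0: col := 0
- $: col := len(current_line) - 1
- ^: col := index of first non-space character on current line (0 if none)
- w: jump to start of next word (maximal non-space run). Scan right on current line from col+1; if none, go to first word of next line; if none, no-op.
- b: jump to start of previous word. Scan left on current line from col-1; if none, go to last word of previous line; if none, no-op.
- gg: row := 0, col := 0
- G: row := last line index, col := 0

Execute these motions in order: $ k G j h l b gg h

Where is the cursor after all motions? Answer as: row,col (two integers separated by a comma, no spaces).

After 1 ($): row=0 col=21 char='e'
After 2 (k): row=0 col=21 char='e'
After 3 (G): row=2 col=0 char='r'
After 4 (j): row=2 col=0 char='r'
After 5 (h): row=2 col=0 char='r'
After 6 (l): row=2 col=1 char='a'
After 7 (b): row=2 col=0 char='r'
After 8 (gg): row=0 col=0 char='r'
After 9 (h): row=0 col=0 char='r'

Answer: 0,0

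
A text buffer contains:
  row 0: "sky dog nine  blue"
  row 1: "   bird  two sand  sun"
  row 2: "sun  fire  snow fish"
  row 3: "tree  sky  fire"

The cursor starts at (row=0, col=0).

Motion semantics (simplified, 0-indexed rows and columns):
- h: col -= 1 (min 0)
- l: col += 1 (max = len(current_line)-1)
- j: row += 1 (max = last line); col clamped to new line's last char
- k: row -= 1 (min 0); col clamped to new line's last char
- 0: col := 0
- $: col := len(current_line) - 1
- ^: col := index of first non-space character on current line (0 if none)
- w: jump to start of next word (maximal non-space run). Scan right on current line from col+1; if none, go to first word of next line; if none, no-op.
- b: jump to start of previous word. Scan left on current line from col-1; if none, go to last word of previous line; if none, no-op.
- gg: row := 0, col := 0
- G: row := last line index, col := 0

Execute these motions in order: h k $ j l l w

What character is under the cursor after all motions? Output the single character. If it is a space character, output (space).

Answer: s

Derivation:
After 1 (h): row=0 col=0 char='s'
After 2 (k): row=0 col=0 char='s'
After 3 ($): row=0 col=17 char='e'
After 4 (j): row=1 col=17 char='_'
After 5 (l): row=1 col=18 char='_'
After 6 (l): row=1 col=19 char='s'
After 7 (w): row=2 col=0 char='s'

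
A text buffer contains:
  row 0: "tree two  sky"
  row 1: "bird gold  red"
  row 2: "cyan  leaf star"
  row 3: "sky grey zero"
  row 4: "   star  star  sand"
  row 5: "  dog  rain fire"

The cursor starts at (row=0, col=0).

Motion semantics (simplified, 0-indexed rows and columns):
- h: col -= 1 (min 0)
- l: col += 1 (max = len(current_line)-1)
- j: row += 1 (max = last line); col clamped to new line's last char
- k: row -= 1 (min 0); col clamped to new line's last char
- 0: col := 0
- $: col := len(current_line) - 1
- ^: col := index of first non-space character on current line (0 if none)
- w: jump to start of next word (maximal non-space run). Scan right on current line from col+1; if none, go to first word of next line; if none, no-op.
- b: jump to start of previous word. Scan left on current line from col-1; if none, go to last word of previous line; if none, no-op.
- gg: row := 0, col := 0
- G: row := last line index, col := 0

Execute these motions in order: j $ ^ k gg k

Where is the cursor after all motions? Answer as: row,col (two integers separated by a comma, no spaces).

After 1 (j): row=1 col=0 char='b'
After 2 ($): row=1 col=13 char='d'
After 3 (^): row=1 col=0 char='b'
After 4 (k): row=0 col=0 char='t'
After 5 (gg): row=0 col=0 char='t'
After 6 (k): row=0 col=0 char='t'

Answer: 0,0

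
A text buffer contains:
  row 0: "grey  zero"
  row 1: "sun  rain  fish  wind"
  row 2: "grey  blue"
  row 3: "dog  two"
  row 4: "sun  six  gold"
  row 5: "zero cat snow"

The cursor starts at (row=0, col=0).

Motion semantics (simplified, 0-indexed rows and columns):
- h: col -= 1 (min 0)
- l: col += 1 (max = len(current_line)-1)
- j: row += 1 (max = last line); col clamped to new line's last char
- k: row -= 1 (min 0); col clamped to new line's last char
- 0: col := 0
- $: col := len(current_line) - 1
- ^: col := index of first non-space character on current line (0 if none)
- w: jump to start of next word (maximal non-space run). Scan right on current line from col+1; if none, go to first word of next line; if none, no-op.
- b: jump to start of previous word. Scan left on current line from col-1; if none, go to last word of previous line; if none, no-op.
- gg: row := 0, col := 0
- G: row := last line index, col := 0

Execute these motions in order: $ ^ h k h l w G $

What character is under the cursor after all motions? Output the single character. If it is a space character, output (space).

Answer: w

Derivation:
After 1 ($): row=0 col=9 char='o'
After 2 (^): row=0 col=0 char='g'
After 3 (h): row=0 col=0 char='g'
After 4 (k): row=0 col=0 char='g'
After 5 (h): row=0 col=0 char='g'
After 6 (l): row=0 col=1 char='r'
After 7 (w): row=0 col=6 char='z'
After 8 (G): row=5 col=0 char='z'
After 9 ($): row=5 col=12 char='w'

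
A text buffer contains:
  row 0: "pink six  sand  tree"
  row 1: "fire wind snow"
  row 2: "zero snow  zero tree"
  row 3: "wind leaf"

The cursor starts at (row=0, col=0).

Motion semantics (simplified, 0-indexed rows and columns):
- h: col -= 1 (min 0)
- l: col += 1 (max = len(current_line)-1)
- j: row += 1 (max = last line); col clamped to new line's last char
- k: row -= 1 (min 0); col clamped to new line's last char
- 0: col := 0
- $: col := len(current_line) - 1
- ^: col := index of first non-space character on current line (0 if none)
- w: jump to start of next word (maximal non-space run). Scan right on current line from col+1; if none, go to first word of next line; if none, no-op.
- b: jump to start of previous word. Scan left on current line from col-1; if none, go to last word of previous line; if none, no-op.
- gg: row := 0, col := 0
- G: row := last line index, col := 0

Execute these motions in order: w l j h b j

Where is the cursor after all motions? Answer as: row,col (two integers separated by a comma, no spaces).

After 1 (w): row=0 col=5 char='s'
After 2 (l): row=0 col=6 char='i'
After 3 (j): row=1 col=6 char='i'
After 4 (h): row=1 col=5 char='w'
After 5 (b): row=1 col=0 char='f'
After 6 (j): row=2 col=0 char='z'

Answer: 2,0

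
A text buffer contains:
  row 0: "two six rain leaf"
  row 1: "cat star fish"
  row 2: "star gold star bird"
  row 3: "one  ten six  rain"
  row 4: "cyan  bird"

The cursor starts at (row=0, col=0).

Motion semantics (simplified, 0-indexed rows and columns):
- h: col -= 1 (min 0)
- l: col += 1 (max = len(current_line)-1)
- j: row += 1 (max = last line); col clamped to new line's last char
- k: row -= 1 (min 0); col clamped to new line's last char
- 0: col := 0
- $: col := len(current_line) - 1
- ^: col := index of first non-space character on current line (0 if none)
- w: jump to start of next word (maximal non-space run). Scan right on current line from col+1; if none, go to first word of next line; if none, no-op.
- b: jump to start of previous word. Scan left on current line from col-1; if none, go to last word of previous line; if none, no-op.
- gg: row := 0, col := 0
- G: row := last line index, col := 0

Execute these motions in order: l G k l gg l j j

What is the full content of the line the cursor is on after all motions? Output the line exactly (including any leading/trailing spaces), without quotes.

Answer: star gold star bird

Derivation:
After 1 (l): row=0 col=1 char='w'
After 2 (G): row=4 col=0 char='c'
After 3 (k): row=3 col=0 char='o'
After 4 (l): row=3 col=1 char='n'
After 5 (gg): row=0 col=0 char='t'
After 6 (l): row=0 col=1 char='w'
After 7 (j): row=1 col=1 char='a'
After 8 (j): row=2 col=1 char='t'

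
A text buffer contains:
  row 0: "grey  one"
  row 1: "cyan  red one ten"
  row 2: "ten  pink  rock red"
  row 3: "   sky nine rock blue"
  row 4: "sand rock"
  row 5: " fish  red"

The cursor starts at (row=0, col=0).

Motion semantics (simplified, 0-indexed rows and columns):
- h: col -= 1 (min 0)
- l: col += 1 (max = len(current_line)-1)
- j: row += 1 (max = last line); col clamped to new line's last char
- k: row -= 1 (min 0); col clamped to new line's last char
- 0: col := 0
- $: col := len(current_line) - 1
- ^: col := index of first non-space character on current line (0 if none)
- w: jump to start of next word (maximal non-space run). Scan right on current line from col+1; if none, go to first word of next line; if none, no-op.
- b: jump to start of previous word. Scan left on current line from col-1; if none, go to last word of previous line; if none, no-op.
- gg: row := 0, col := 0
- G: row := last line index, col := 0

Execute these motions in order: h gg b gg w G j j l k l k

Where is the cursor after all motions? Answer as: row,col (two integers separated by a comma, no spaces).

Answer: 3,2

Derivation:
After 1 (h): row=0 col=0 char='g'
After 2 (gg): row=0 col=0 char='g'
After 3 (b): row=0 col=0 char='g'
After 4 (gg): row=0 col=0 char='g'
After 5 (w): row=0 col=6 char='o'
After 6 (G): row=5 col=0 char='_'
After 7 (j): row=5 col=0 char='_'
After 8 (j): row=5 col=0 char='_'
After 9 (l): row=5 col=1 char='f'
After 10 (k): row=4 col=1 char='a'
After 11 (l): row=4 col=2 char='n'
After 12 (k): row=3 col=2 char='_'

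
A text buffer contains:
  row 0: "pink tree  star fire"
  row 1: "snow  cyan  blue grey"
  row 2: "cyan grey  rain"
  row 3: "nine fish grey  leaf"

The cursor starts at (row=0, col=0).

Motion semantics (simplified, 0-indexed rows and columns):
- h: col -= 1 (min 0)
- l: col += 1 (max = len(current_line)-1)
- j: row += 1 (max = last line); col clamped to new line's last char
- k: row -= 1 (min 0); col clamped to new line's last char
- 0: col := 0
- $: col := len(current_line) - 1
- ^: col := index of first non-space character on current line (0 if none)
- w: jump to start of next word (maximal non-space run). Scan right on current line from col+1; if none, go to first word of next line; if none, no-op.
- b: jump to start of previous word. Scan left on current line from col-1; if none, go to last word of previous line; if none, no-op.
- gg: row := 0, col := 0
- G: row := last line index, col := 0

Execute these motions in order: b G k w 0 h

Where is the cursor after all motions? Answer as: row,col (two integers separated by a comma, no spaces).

Answer: 2,0

Derivation:
After 1 (b): row=0 col=0 char='p'
After 2 (G): row=3 col=0 char='n'
After 3 (k): row=2 col=0 char='c'
After 4 (w): row=2 col=5 char='g'
After 5 (0): row=2 col=0 char='c'
After 6 (h): row=2 col=0 char='c'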